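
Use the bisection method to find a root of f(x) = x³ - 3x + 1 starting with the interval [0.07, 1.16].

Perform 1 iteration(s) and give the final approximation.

f(x) = x³ - 3x + 1
Initial interval: [0.07, 1.16]

Iteration 1:
  c_1 = (0.070000 + 1.160000)/2 = 0.615000
  f(c_1) = f(0.615000) = -0.612392
  f(a) × f(c) < 0, new interval: [0.070000, 0.615000]

After 1 iteration(s), the approximation is c_1 = 0.615000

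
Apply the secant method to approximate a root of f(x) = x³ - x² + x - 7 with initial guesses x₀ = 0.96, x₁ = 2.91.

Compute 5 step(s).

f(x) = x³ - x² + x - 7
x₀ = 0.96, x₁ = 2.91

Secant formula: x_{n+1} = x_n - f(x_n)(x_n - x_{n-1})/(f(x_n) - f(x_{n-1}))

Iteration 1:
  f(0.960000) = -6.076864
  f(2.910000) = 12.084071
  x_2 = 2.910000 - 12.084071×(2.910000 - 0.960000)/(12.084071 - (-6.076864))
       = 1.612493
Iteration 2:
  f(2.910000) = 12.084071
  f(1.612493) = -3.794943
  x_3 = 1.612493 - (-3.794943)×(1.612493 - 2.910000)/(-3.794943 - 12.084071)
       = 1.922586
Iteration 3:
  f(1.612493) = -3.794943
  f(1.922586) = -1.667228
  x_4 = 1.922586 - (-1.667228)×(1.922586 - 1.612493)/(-1.667228 - (-3.794943))
       = 2.165567
Iteration 4:
  f(1.922586) = -1.667228
  f(2.165567) = 0.631704
  x_5 = 2.165567 - 0.631704×(2.165567 - 1.922586)/(0.631704 - (-1.667228))
       = 2.098800
Iteration 5:
  f(2.165567) = 0.631704
  f(2.098800) = -0.061026
  x_6 = 2.098800 - (-0.061026)×(2.098800 - 2.165567)/(-0.061026 - 0.631704)
       = 2.104682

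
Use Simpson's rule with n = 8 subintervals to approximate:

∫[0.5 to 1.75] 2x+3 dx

f(x) = 2x+3
a = 0.5, b = 1.75, n = 8
h = (b - a)/n = 0.156250

Simpson's rule: (h/3)[f(x₀) + 4f(x₁) + 2f(x₂) + ... + f(xₙ)]

x_0 = 0.5000, f(x_0) = 4.000000, coefficient = 1
x_1 = 0.6562, f(x_1) = 4.312500, coefficient = 4
x_2 = 0.8125, f(x_2) = 4.625000, coefficient = 2
x_3 = 0.9688, f(x_3) = 4.937500, coefficient = 4
x_4 = 1.1250, f(x_4) = 5.250000, coefficient = 2
x_5 = 1.2812, f(x_5) = 5.562500, coefficient = 4
x_6 = 1.4375, f(x_6) = 5.875000, coefficient = 2
x_7 = 1.5938, f(x_7) = 6.187500, coefficient = 4
x_8 = 1.7500, f(x_8) = 6.500000, coefficient = 1

I ≈ (0.156250/3) × 126.000000 = 6.562500
Exact value: 6.562500
Error: 0.000000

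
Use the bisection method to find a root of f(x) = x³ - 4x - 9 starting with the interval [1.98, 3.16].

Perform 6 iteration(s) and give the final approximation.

f(x) = x³ - 4x - 9
Initial interval: [1.98, 3.16]

Iteration 1:
  c_1 = (1.980000 + 3.160000)/2 = 2.570000
  f(c_1) = f(2.570000) = -2.305407
  f(a) × f(c) ≥ 0, new interval: [2.570000, 3.160000]
Iteration 2:
  c_2 = (2.570000 + 3.160000)/2 = 2.865000
  f(c_2) = f(2.865000) = 3.056565
  f(a) × f(c) < 0, new interval: [2.570000, 2.865000]
Iteration 3:
  c_3 = (2.570000 + 2.865000)/2 = 2.717500
  f(c_3) = f(2.717500) = 0.198211
  f(a) × f(c) < 0, new interval: [2.570000, 2.717500]
Iteration 4:
  c_4 = (2.570000 + 2.717500)/2 = 2.643750
  f(c_4) = f(2.643750) = -1.096737
  f(a) × f(c) ≥ 0, new interval: [2.643750, 2.717500]
Iteration 5:
  c_5 = (2.643750 + 2.717500)/2 = 2.680625
  f(c_5) = f(2.680625) = -0.460198
  f(a) × f(c) ≥ 0, new interval: [2.680625, 2.717500]
Iteration 6:
  c_6 = (2.680625 + 2.717500)/2 = 2.699063
  f(c_6) = f(2.699063) = -0.133746
  f(a) × f(c) ≥ 0, new interval: [2.699063, 2.717500]

After 6 iteration(s), the approximation is c_6 = 2.699063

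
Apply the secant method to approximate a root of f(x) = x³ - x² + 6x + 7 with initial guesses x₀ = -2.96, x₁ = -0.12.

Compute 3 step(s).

f(x) = x³ - x² + 6x + 7
x₀ = -2.96, x₁ = -0.12

Secant formula: x_{n+1} = x_n - f(x_n)(x_n - x_{n-1})/(f(x_n) - f(x_{n-1}))

Iteration 1:
  f(-2.960000) = -45.455936
  f(-0.120000) = 6.263872
  x_2 = -0.120000 - 6.263872×(-0.120000 - (-2.960000))/(6.263872 - (-45.455936))
       = -0.463957
Iteration 2:
  f(-0.120000) = 6.263872
  f(-0.463957) = 3.901131
  x_3 = -0.463957 - 3.901131×(-0.463957 - (-0.120000))/(3.901131 - 6.263872)
       = -1.031866
Iteration 3:
  f(-0.463957) = 3.901131
  f(-1.031866) = -1.354623
  x_4 = -1.031866 - (-1.354623)×(-1.031866 - (-0.463957))/(-1.354623 - 3.901131)
       = -0.885493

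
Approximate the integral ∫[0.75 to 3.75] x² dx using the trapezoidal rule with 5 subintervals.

f(x) = x²
a = 0.75, b = 3.75, n = 5
h = (b - a)/n = 0.600000

Trapezoidal rule: (h/2)[f(x₀) + 2f(x₁) + 2f(x₂) + ... + f(xₙ)]

x_0 = 0.7500, f(x_0) = 0.562500, coefficient = 1
x_1 = 1.3500, f(x_1) = 1.822500, coefficient = 2
x_2 = 1.9500, f(x_2) = 3.802500, coefficient = 2
x_3 = 2.5500, f(x_3) = 6.502500, coefficient = 2
x_4 = 3.1500, f(x_4) = 9.922500, coefficient = 2
x_5 = 3.7500, f(x_5) = 14.062500, coefficient = 1

I ≈ (0.600000/2) × 58.725000 = 17.617500
Exact value: 17.437500
Error: 0.180000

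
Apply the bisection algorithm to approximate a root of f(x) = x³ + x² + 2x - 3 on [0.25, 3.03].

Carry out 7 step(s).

f(x) = x³ + x² + 2x - 3
Initial interval: [0.25, 3.03]

Iteration 1:
  c_1 = (0.250000 + 3.030000)/2 = 1.640000
  f(c_1) = f(1.640000) = 7.380544
  f(a) × f(c) < 0, new interval: [0.250000, 1.640000]
Iteration 2:
  c_2 = (0.250000 + 1.640000)/2 = 0.945000
  f(c_2) = f(0.945000) = 0.626934
  f(a) × f(c) < 0, new interval: [0.250000, 0.945000]
Iteration 3:
  c_3 = (0.250000 + 0.945000)/2 = 0.597500
  f(c_3) = f(0.597500) = -1.234683
  f(a) × f(c) ≥ 0, new interval: [0.597500, 0.945000]
Iteration 4:
  c_4 = (0.597500 + 0.945000)/2 = 0.771250
  f(c_4) = f(0.771250) = -0.403913
  f(a) × f(c) ≥ 0, new interval: [0.771250, 0.945000]
Iteration 5:
  c_5 = (0.771250 + 0.945000)/2 = 0.858125
  f(c_5) = f(0.858125) = 0.084533
  f(a) × f(c) < 0, new interval: [0.771250, 0.858125]
Iteration 6:
  c_6 = (0.771250 + 0.858125)/2 = 0.814688
  f(c_6) = f(0.814688) = -0.166188
  f(a) × f(c) ≥ 0, new interval: [0.814688, 0.858125]
Iteration 7:
  c_7 = (0.814688 + 0.858125)/2 = 0.836406
  f(c_7) = f(0.836406) = -0.042483
  f(a) × f(c) ≥ 0, new interval: [0.836406, 0.858125]

After 7 iteration(s), the approximation is c_7 = 0.836406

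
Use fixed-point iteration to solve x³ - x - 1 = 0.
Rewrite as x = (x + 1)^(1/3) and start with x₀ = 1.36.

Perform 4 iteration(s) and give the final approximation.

Equation: x³ - x - 1 = 0
Fixed-point form: x = (x + 1)^(1/3)
x₀ = 1.36

x_1 = g(1.360000) = 1.331386
x_2 = g(1.331386) = 1.325983
x_3 = g(1.325983) = 1.324958
x_4 = g(1.324958) = 1.324764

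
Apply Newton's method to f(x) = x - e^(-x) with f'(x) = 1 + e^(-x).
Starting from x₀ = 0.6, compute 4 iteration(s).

f(x) = x - e^(-x)
f'(x) = 1 + e^(-x)
x₀ = 0.6

Newton-Raphson formula: x_{n+1} = x_n - f(x_n)/f'(x_n)

Iteration 1:
  f(0.600000) = 0.051188
  f'(0.600000) = 1.548812
  x_1 = 0.600000 - 0.051188/1.548812 = 0.566950
Iteration 2:
  f(0.566950) = -0.000303
  f'(0.566950) = 1.567253
  x_2 = 0.566950 - (-0.000303)/1.567253 = 0.567143
Iteration 3:
  f(0.567143) = 0.000000
  f'(0.567143) = 1.567143
  x_3 = 0.567143 - 0.000000/1.567143 = 0.567143
Iteration 4:
  f(0.567143) = 0.000000
  f'(0.567143) = 1.567143
  x_4 = 0.567143 - 0.000000/1.567143 = 0.567143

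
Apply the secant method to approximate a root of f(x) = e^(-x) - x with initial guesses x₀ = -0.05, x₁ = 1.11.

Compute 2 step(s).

f(x) = e^(-x) - x
x₀ = -0.05, x₁ = 1.11

Secant formula: x_{n+1} = x_n - f(x_n)(x_n - x_{n-1})/(f(x_n) - f(x_{n-1}))

Iteration 1:
  f(-0.050000) = 1.101271
  f(1.110000) = -0.780441
  x_2 = 1.110000 - (-0.780441)×(1.110000 - (-0.050000))/(-0.780441 - 1.101271)
       = 0.628889
Iteration 2:
  f(1.110000) = -0.780441
  f(0.628889) = -0.095706
  x_3 = 0.628889 - (-0.095706)×(0.628889 - 1.110000)/(-0.095706 - (-0.780441))
       = 0.561644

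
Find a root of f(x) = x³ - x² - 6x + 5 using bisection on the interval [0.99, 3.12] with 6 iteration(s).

f(x) = x³ - x² - 6x + 5
Initial interval: [0.99, 3.12]

Iteration 1:
  c_1 = (0.990000 + 3.120000)/2 = 2.055000
  f(c_1) = f(2.055000) = -2.874709
  f(a) × f(c) ≥ 0, new interval: [2.055000, 3.120000]
Iteration 2:
  c_2 = (2.055000 + 3.120000)/2 = 2.587500
  f(c_2) = f(2.587500) = 0.103561
  f(a) × f(c) < 0, new interval: [2.055000, 2.587500]
Iteration 3:
  c_3 = (2.055000 + 2.587500)/2 = 2.321250
  f(c_3) = f(2.321250) = -1.808339
  f(a) × f(c) ≥ 0, new interval: [2.321250, 2.587500]
Iteration 4:
  c_4 = (2.321250 + 2.587500)/2 = 2.454375
  f(c_4) = f(2.454375) = -0.965158
  f(a) × f(c) ≥ 0, new interval: [2.454375, 2.587500]
Iteration 5:
  c_5 = (2.454375 + 2.587500)/2 = 2.520938
  f(c_5) = f(2.520938) = -0.459876
  f(a) × f(c) ≥ 0, new interval: [2.520938, 2.587500]
Iteration 6:
  c_6 = (2.520938 + 2.587500)/2 = 2.554219
  f(c_6) = f(2.554219) = -0.185537
  f(a) × f(c) ≥ 0, new interval: [2.554219, 2.587500]

After 6 iteration(s), the approximation is c_6 = 2.554219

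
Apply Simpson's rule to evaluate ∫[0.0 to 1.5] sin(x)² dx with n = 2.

f(x) = sin(x)²
a = 0.0, b = 1.5, n = 2
h = (b - a)/n = 0.750000

Simpson's rule: (h/3)[f(x₀) + 4f(x₁) + 2f(x₂) + ... + f(xₙ)]

x_0 = 0.0000, f(x_0) = 0.000000, coefficient = 1
x_1 = 0.7500, f(x_1) = 0.464631, coefficient = 4
x_2 = 1.5000, f(x_2) = 0.994996, coefficient = 1

I ≈ (0.750000/3) × 2.853522 = 0.713380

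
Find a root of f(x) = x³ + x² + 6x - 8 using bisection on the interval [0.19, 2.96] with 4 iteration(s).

f(x) = x³ + x² + 6x - 8
Initial interval: [0.19, 2.96]

Iteration 1:
  c_1 = (0.190000 + 2.960000)/2 = 1.575000
  f(c_1) = f(1.575000) = 7.837609
  f(a) × f(c) < 0, new interval: [0.190000, 1.575000]
Iteration 2:
  c_2 = (0.190000 + 1.575000)/2 = 0.882500
  f(c_2) = f(0.882500) = -1.238897
  f(a) × f(c) ≥ 0, new interval: [0.882500, 1.575000]
Iteration 3:
  c_3 = (0.882500 + 1.575000)/2 = 1.228750
  f(c_3) = f(1.228750) = 2.737526
  f(a) × f(c) < 0, new interval: [0.882500, 1.228750]
Iteration 4:
  c_4 = (0.882500 + 1.228750)/2 = 1.055625
  f(c_4) = f(1.055625) = 0.624424
  f(a) × f(c) < 0, new interval: [0.882500, 1.055625]

After 4 iteration(s), the approximation is c_4 = 1.055625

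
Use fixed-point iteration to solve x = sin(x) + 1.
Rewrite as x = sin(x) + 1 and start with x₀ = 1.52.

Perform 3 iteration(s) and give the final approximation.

Equation: x = sin(x) + 1
Fixed-point form: x = sin(x) + 1
x₀ = 1.52

x_1 = g(1.520000) = 1.998710
x_2 = g(1.998710) = 1.909833
x_3 = g(1.909833) = 1.943075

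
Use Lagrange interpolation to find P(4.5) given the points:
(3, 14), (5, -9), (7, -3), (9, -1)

Lagrange interpolation formula:
P(x) = Σ yᵢ × Lᵢ(x)
where Lᵢ(x) = Π_{j≠i} (x - xⱼ)/(xᵢ - xⱼ)

L_0(4.5) = (4.5 - 5)/(3 - 5) × (4.5 - 7)/(3 - 7) × (4.5 - 9)/(3 - 9) = 0.117188
L_1(4.5) = (4.5 - 3)/(5 - 3) × (4.5 - 7)/(5 - 7) × (4.5 - 9)/(5 - 9) = 1.054688
L_2(4.5) = (4.5 - 3)/(7 - 3) × (4.5 - 5)/(7 - 5) × (4.5 - 9)/(7 - 9) = -0.210938
L_3(4.5) = (4.5 - 3)/(9 - 3) × (4.5 - 5)/(9 - 5) × (4.5 - 7)/(9 - 7) = 0.039062

P(4.5) = 14×L_0(4.5) + (-9)×L_1(4.5) + (-3)×L_2(4.5) + (-1)×L_3(4.5)
P(4.5) = -7.257812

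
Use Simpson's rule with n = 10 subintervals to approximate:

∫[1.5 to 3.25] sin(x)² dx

f(x) = sin(x)²
a = 1.5, b = 3.25, n = 10
h = (b - a)/n = 0.175000

Simpson's rule: (h/3)[f(x₀) + 4f(x₁) + 2f(x₂) + ... + f(xₙ)]

x_0 = 1.5000, f(x_0) = 0.994996, coefficient = 1
x_1 = 1.6750, f(x_1) = 0.989181, coefficient = 4
x_2 = 1.8500, f(x_2) = 0.924050, coefficient = 2
x_3 = 2.0250, f(x_3) = 0.807501, coefficient = 4
x_4 = 2.2000, f(x_4) = 0.653666, coefficient = 2
x_5 = 2.3750, f(x_5) = 0.481199, coefficient = 4
x_6 = 2.5500, f(x_6) = 0.311011, coefficient = 2
x_7 = 2.7250, f(x_7) = 0.163739, coefficient = 4
x_8 = 2.9000, f(x_8) = 0.057240, coefficient = 2
x_9 = 3.0750, f(x_9) = 0.004428, coefficient = 4
x_10 = 3.2500, f(x_10) = 0.011706, coefficient = 1

I ≈ (0.175000/3) × 14.682830 = 0.856498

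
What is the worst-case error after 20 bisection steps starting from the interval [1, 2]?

Bisection error bound: |error| ≤ (b-a)/2^n
|error| ≤ (2 - 1)/2^20 = 1/2^20
|error| ≤ 0.0000009537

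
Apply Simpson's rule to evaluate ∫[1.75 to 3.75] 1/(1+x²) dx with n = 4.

f(x) = 1/(1+x²)
a = 1.75, b = 3.75, n = 4
h = (b - a)/n = 0.500000

Simpson's rule: (h/3)[f(x₀) + 4f(x₁) + 2f(x₂) + ... + f(xₙ)]

x_0 = 1.7500, f(x_0) = 0.246154, coefficient = 1
x_1 = 2.2500, f(x_1) = 0.164948, coefficient = 4
x_2 = 2.7500, f(x_2) = 0.116788, coefficient = 2
x_3 = 3.2500, f(x_3) = 0.086486, coefficient = 4
x_4 = 3.7500, f(x_4) = 0.066390, coefficient = 1

I ≈ (0.500000/3) × 1.551860 = 0.258643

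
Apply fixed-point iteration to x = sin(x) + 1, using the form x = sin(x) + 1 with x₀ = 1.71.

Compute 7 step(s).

Equation: x = sin(x) + 1
Fixed-point form: x = sin(x) + 1
x₀ = 1.71

x_1 = g(1.710000) = 1.990327
x_2 = g(1.990327) = 1.913280
x_3 = g(1.913280) = 1.941923
x_4 = g(1.941923) = 1.931919
x_5 = g(1.931919) = 1.935501
x_6 = g(1.935501) = 1.934229
x_7 = g(1.934229) = 1.934682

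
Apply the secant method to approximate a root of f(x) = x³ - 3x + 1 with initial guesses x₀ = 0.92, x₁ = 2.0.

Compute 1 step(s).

f(x) = x³ - 3x + 1
x₀ = 0.92, x₁ = 2.0

Secant formula: x_{n+1} = x_n - f(x_n)(x_n - x_{n-1})/(f(x_n) - f(x_{n-1}))

Iteration 1:
  f(0.920000) = -0.981312
  f(2.000000) = 3.000000
  x_2 = 2.000000 - 3.000000×(2.000000 - 0.920000)/(3.000000 - (-0.981312))
       = 1.186198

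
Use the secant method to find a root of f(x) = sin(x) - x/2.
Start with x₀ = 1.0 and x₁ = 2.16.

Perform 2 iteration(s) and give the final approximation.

f(x) = sin(x) - x/2
x₀ = 1.0, x₁ = 2.16

Secant formula: x_{n+1} = x_n - f(x_n)(x_n - x_{n-1})/(f(x_n) - f(x_{n-1}))

Iteration 1:
  f(1.000000) = 0.341471
  f(2.160000) = -0.248617
  x_2 = 2.160000 - (-0.248617)×(2.160000 - 1.000000)/(-0.248617 - 0.341471)
       = 1.671267
Iteration 2:
  f(2.160000) = -0.248617
  f(1.671267) = 0.159324
  x_3 = 1.671267 - 0.159324×(1.671267 - 2.160000)/(0.159324 - (-0.248617))
       = 1.862145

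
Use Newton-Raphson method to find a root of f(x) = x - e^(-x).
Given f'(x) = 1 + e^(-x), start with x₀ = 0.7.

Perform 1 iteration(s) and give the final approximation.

f(x) = x - e^(-x)
f'(x) = 1 + e^(-x)
x₀ = 0.7

Newton-Raphson formula: x_{n+1} = x_n - f(x_n)/f'(x_n)

Iteration 1:
  f(0.700000) = 0.203415
  f'(0.700000) = 1.496585
  x_1 = 0.700000 - 0.203415/1.496585 = 0.564081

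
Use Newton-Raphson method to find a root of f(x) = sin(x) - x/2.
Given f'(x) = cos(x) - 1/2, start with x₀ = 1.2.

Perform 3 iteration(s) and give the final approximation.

f(x) = sin(x) - x/2
f'(x) = cos(x) - 1/2
x₀ = 1.2

Newton-Raphson formula: x_{n+1} = x_n - f(x_n)/f'(x_n)

Iteration 1:
  f(1.200000) = 0.332039
  f'(1.200000) = -0.137642
  x_1 = 1.200000 - 0.332039/(-0.137642) = 3.612334
Iteration 2:
  f(3.612334) = -2.259714
  f'(3.612334) = -1.391232
  x_2 = 3.612334 - (-2.259714)/(-1.391232) = 1.988080
Iteration 3:
  f(1.988080) = -0.079847
  f'(1.988080) = -0.905279
  x_3 = 1.988080 - (-0.079847)/(-0.905279) = 1.899879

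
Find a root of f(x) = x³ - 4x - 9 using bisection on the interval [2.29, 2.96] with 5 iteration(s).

f(x) = x³ - 4x - 9
Initial interval: [2.29, 2.96]

Iteration 1:
  c_1 = (2.290000 + 2.960000)/2 = 2.625000
  f(c_1) = f(2.625000) = -1.412109
  f(a) × f(c) ≥ 0, new interval: [2.625000, 2.960000]
Iteration 2:
  c_2 = (2.625000 + 2.960000)/2 = 2.792500
  f(c_2) = f(2.792500) = 1.606072
  f(a) × f(c) < 0, new interval: [2.625000, 2.792500]
Iteration 3:
  c_3 = (2.625000 + 2.792500)/2 = 2.708750
  f(c_3) = f(2.708750) = 0.039983
  f(a) × f(c) < 0, new interval: [2.625000, 2.708750]
Iteration 4:
  c_4 = (2.625000 + 2.708750)/2 = 2.666875
  f(c_4) = f(2.666875) = -0.700092
  f(a) × f(c) ≥ 0, new interval: [2.666875, 2.708750]
Iteration 5:
  c_5 = (2.666875 + 2.708750)/2 = 2.687813
  f(c_5) = f(2.687813) = -0.333589
  f(a) × f(c) ≥ 0, new interval: [2.687813, 2.708750]

After 5 iteration(s), the approximation is c_5 = 2.687813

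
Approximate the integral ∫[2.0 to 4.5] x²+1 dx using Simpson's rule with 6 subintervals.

f(x) = x²+1
a = 2.0, b = 4.5, n = 6
h = (b - a)/n = 0.416667

Simpson's rule: (h/3)[f(x₀) + 4f(x₁) + 2f(x₂) + ... + f(xₙ)]

x_0 = 2.0000, f(x_0) = 5.000000, coefficient = 1
x_1 = 2.4167, f(x_1) = 6.840278, coefficient = 4
x_2 = 2.8333, f(x_2) = 9.027778, coefficient = 2
x_3 = 3.2500, f(x_3) = 11.562500, coefficient = 4
x_4 = 3.6667, f(x_4) = 14.444444, coefficient = 2
x_5 = 4.0833, f(x_5) = 17.673611, coefficient = 4
x_6 = 4.5000, f(x_6) = 21.250000, coefficient = 1

I ≈ (0.416667/3) × 217.500000 = 30.208333
Exact value: 30.208333
Error: 0.000000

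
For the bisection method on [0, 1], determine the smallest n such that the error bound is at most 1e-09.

We need (b-a)/2^n ≤ 1e-09
(1 - 0)/2^n ≤ 1e-09
1/2^n ≤ 1e-09
2^n ≥ 1000000000
n ≥ log₂(1000000000) = 29.90
n ≥ 30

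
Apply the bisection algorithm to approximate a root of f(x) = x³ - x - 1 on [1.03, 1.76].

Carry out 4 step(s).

f(x) = x³ - x - 1
Initial interval: [1.03, 1.76]

Iteration 1:
  c_1 = (1.030000 + 1.760000)/2 = 1.395000
  f(c_1) = f(1.395000) = 0.319705
  f(a) × f(c) < 0, new interval: [1.030000, 1.395000]
Iteration 2:
  c_2 = (1.030000 + 1.395000)/2 = 1.212500
  f(c_2) = f(1.212500) = -0.429936
  f(a) × f(c) ≥ 0, new interval: [1.212500, 1.395000]
Iteration 3:
  c_3 = (1.212500 + 1.395000)/2 = 1.303750
  f(c_3) = f(1.303750) = -0.087683
  f(a) × f(c) ≥ 0, new interval: [1.303750, 1.395000]
Iteration 4:
  c_4 = (1.303750 + 1.395000)/2 = 1.349375
  f(c_4) = f(1.349375) = 0.107584
  f(a) × f(c) < 0, new interval: [1.303750, 1.349375]

After 4 iteration(s), the approximation is c_4 = 1.349375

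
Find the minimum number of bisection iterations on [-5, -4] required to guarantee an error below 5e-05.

We need (b-a)/2^n ≤ 5e-05
(-4 - (-5))/2^n ≤ 5e-05
1/2^n ≤ 5e-05
2^n ≥ 20000
n ≥ log₂(20000) = 14.29
n ≥ 15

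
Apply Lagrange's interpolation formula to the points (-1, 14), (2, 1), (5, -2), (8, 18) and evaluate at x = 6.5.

Lagrange interpolation formula:
P(x) = Σ yᵢ × Lᵢ(x)
where Lᵢ(x) = Π_{j≠i} (x - xⱼ)/(xᵢ - xⱼ)

L_0(6.5) = (6.5 - 2)/(-1 - 2) × (6.5 - 5)/(-1 - 5) × (6.5 - 8)/(-1 - 8) = 0.062500
L_1(6.5) = (6.5 - (-1))/(2 - (-1)) × (6.5 - 5)/(2 - 5) × (6.5 - 8)/(2 - 8) = -0.312500
L_2(6.5) = (6.5 - (-1))/(5 - (-1)) × (6.5 - 2)/(5 - 2) × (6.5 - 8)/(5 - 8) = 0.937500
L_3(6.5) = (6.5 - (-1))/(8 - (-1)) × (6.5 - 2)/(8 - 2) × (6.5 - 5)/(8 - 5) = 0.312500

P(6.5) = 14×L_0(6.5) + 1×L_1(6.5) + (-2)×L_2(6.5) + 18×L_3(6.5)
P(6.5) = 4.312500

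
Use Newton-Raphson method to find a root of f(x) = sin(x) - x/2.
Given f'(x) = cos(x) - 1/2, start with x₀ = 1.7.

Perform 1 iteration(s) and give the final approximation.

f(x) = sin(x) - x/2
f'(x) = cos(x) - 1/2
x₀ = 1.7

Newton-Raphson formula: x_{n+1} = x_n - f(x_n)/f'(x_n)

Iteration 1:
  f(1.700000) = 0.141665
  f'(1.700000) = -0.628844
  x_1 = 1.700000 - 0.141665/(-0.628844) = 1.925278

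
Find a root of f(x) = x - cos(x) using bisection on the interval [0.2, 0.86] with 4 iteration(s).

f(x) = x - cos(x)
Initial interval: [0.2, 0.86]

Iteration 1:
  c_1 = (0.200000 + 0.860000)/2 = 0.530000
  f(c_1) = f(0.530000) = -0.332807
  f(a) × f(c) ≥ 0, new interval: [0.530000, 0.860000]
Iteration 2:
  c_2 = (0.530000 + 0.860000)/2 = 0.695000
  f(c_2) = f(0.695000) = -0.073054
  f(a) × f(c) ≥ 0, new interval: [0.695000, 0.860000]
Iteration 3:
  c_3 = (0.695000 + 0.860000)/2 = 0.777500
  f(c_3) = f(0.777500) = 0.064830
  f(a) × f(c) < 0, new interval: [0.695000, 0.777500]
Iteration 4:
  c_4 = (0.695000 + 0.777500)/2 = 0.736250
  f(c_4) = f(0.736250) = -0.004742
  f(a) × f(c) ≥ 0, new interval: [0.736250, 0.777500]

After 4 iteration(s), the approximation is c_4 = 0.736250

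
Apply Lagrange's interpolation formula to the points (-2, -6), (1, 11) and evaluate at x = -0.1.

Lagrange interpolation formula:
P(x) = Σ yᵢ × Lᵢ(x)
where Lᵢ(x) = Π_{j≠i} (x - xⱼ)/(xᵢ - xⱼ)

L_0(-0.1) = (-0.1 - 1)/(-2 - 1) = 0.366667
L_1(-0.1) = (-0.1 - (-2))/(1 - (-2)) = 0.633333

P(-0.1) = (-6)×L_0(-0.1) + 11×L_1(-0.1)
P(-0.1) = 4.766667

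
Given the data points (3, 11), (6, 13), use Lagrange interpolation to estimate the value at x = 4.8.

Lagrange interpolation formula:
P(x) = Σ yᵢ × Lᵢ(x)
where Lᵢ(x) = Π_{j≠i} (x - xⱼ)/(xᵢ - xⱼ)

L_0(4.8) = (4.8 - 6)/(3 - 6) = 0.400000
L_1(4.8) = (4.8 - 3)/(6 - 3) = 0.600000

P(4.8) = 11×L_0(4.8) + 13×L_1(4.8)
P(4.8) = 12.200000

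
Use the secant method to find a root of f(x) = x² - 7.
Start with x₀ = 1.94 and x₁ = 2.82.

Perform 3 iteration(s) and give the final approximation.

f(x) = x² - 7
x₀ = 1.94, x₁ = 2.82

Secant formula: x_{n+1} = x_n - f(x_n)(x_n - x_{n-1})/(f(x_n) - f(x_{n-1}))

Iteration 1:
  f(1.940000) = -3.236400
  f(2.820000) = 0.952400
  x_2 = 2.820000 - 0.952400×(2.820000 - 1.940000)/(0.952400 - (-3.236400))
       = 2.619916
Iteration 2:
  f(2.820000) = 0.952400
  f(2.619916) = -0.136040
  x_3 = 2.619916 - (-0.136040)×(2.619916 - 2.820000)/(-0.136040 - 0.952400)
       = 2.644924
Iteration 3:
  f(2.619916) = -0.136040
  f(2.644924) = -0.004378
  x_4 = 2.644924 - (-0.004378)×(2.644924 - 2.619916)/(-0.004378 - (-0.136040))
       = 2.645755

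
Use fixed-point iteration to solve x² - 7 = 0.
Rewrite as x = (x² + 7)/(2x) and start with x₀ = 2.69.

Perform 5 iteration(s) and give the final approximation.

Equation: x² - 7 = 0
Fixed-point form: x = (x² + 7)/(2x)
x₀ = 2.69

x_1 = g(2.690000) = 2.646115
x_2 = g(2.646115) = 2.645751
x_3 = g(2.645751) = 2.645751
x_4 = g(2.645751) = 2.645751
x_5 = g(2.645751) = 2.645751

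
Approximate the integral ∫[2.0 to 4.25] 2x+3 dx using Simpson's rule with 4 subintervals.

f(x) = 2x+3
a = 2.0, b = 4.25, n = 4
h = (b - a)/n = 0.562500

Simpson's rule: (h/3)[f(x₀) + 4f(x₁) + 2f(x₂) + ... + f(xₙ)]

x_0 = 2.0000, f(x_0) = 7.000000, coefficient = 1
x_1 = 2.5625, f(x_1) = 8.125000, coefficient = 4
x_2 = 3.1250, f(x_2) = 9.250000, coefficient = 2
x_3 = 3.6875, f(x_3) = 10.375000, coefficient = 4
x_4 = 4.2500, f(x_4) = 11.500000, coefficient = 1

I ≈ (0.562500/3) × 111.000000 = 20.812500
Exact value: 20.812500
Error: 0.000000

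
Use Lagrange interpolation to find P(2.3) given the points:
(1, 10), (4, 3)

Lagrange interpolation formula:
P(x) = Σ yᵢ × Lᵢ(x)
where Lᵢ(x) = Π_{j≠i} (x - xⱼ)/(xᵢ - xⱼ)

L_0(2.3) = (2.3 - 4)/(1 - 4) = 0.566667
L_1(2.3) = (2.3 - 1)/(4 - 1) = 0.433333

P(2.3) = 10×L_0(2.3) + 3×L_1(2.3)
P(2.3) = 6.966667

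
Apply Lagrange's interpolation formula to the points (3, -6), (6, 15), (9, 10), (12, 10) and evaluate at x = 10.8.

Lagrange interpolation formula:
P(x) = Σ yᵢ × Lᵢ(x)
where Lᵢ(x) = Π_{j≠i} (x - xⱼ)/(xᵢ - xⱼ)

L_0(10.8) = (10.8 - 6)/(3 - 6) × (10.8 - 9)/(3 - 9) × (10.8 - 12)/(3 - 12) = 0.064000
L_1(10.8) = (10.8 - 3)/(6 - 3) × (10.8 - 9)/(6 - 9) × (10.8 - 12)/(6 - 12) = -0.312000
L_2(10.8) = (10.8 - 3)/(9 - 3) × (10.8 - 6)/(9 - 6) × (10.8 - 12)/(9 - 12) = 0.832000
L_3(10.8) = (10.8 - 3)/(12 - 3) × (10.8 - 6)/(12 - 6) × (10.8 - 9)/(12 - 9) = 0.416000

P(10.8) = (-6)×L_0(10.8) + 15×L_1(10.8) + 10×L_2(10.8) + 10×L_3(10.8)
P(10.8) = 7.416000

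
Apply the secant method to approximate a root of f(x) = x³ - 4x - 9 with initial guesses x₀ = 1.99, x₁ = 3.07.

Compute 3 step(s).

f(x) = x³ - 4x - 9
x₀ = 1.99, x₁ = 3.07

Secant formula: x_{n+1} = x_n - f(x_n)(x_n - x_{n-1})/(f(x_n) - f(x_{n-1}))

Iteration 1:
  f(1.990000) = -9.079401
  f(3.070000) = 7.654443
  x_2 = 3.070000 - 7.654443×(3.070000 - 1.990000)/(7.654443 - (-9.079401))
       = 2.575983
Iteration 2:
  f(3.070000) = 7.654443
  f(2.575983) = -2.210507
  x_3 = 2.575983 - (-2.210507)×(2.575983 - 3.070000)/(-2.210507 - 7.654443)
       = 2.686681
Iteration 3:
  f(2.575983) = -2.210507
  f(2.686681) = -0.353576
  x_4 = 2.686681 - (-0.353576)×(2.686681 - 2.575983)/(-0.353576 - (-2.210507))
       = 2.707759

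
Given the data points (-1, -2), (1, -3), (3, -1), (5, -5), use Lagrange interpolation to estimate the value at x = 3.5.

Lagrange interpolation formula:
P(x) = Σ yᵢ × Lᵢ(x)
where Lᵢ(x) = Π_{j≠i} (x - xⱼ)/(xᵢ - xⱼ)

L_0(3.5) = (3.5 - 1)/(-1 - 1) × (3.5 - 3)/(-1 - 3) × (3.5 - 5)/(-1 - 5) = 0.039062
L_1(3.5) = (3.5 - (-1))/(1 - (-1)) × (3.5 - 3)/(1 - 3) × (3.5 - 5)/(1 - 5) = -0.210938
L_2(3.5) = (3.5 - (-1))/(3 - (-1)) × (3.5 - 1)/(3 - 1) × (3.5 - 5)/(3 - 5) = 1.054688
L_3(3.5) = (3.5 - (-1))/(5 - (-1)) × (3.5 - 1)/(5 - 1) × (3.5 - 3)/(5 - 3) = 0.117188

P(3.5) = (-2)×L_0(3.5) + (-3)×L_1(3.5) + (-1)×L_2(3.5) + (-5)×L_3(3.5)
P(3.5) = -1.085938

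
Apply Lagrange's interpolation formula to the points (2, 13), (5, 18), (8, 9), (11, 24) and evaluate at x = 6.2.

Lagrange interpolation formula:
P(x) = Σ yᵢ × Lᵢ(x)
where Lᵢ(x) = Π_{j≠i} (x - xⱼ)/(xᵢ - xⱼ)

L_0(6.2) = (6.2 - 5)/(2 - 5) × (6.2 - 8)/(2 - 8) × (6.2 - 11)/(2 - 11) = -0.064000
L_1(6.2) = (6.2 - 2)/(5 - 2) × (6.2 - 8)/(5 - 8) × (6.2 - 11)/(5 - 11) = 0.672000
L_2(6.2) = (6.2 - 2)/(8 - 2) × (6.2 - 5)/(8 - 5) × (6.2 - 11)/(8 - 11) = 0.448000
L_3(6.2) = (6.2 - 2)/(11 - 2) × (6.2 - 5)/(11 - 5) × (6.2 - 8)/(11 - 8) = -0.056000

P(6.2) = 13×L_0(6.2) + 18×L_1(6.2) + 9×L_2(6.2) + 24×L_3(6.2)
P(6.2) = 13.952000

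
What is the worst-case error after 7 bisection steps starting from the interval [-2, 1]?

Bisection error bound: |error| ≤ (b-a)/2^n
|error| ≤ (1 - (-2))/2^7 = 3/2^7
|error| ≤ 0.0234375000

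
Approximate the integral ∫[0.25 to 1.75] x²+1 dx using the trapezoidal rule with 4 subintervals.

f(x) = x²+1
a = 0.25, b = 1.75, n = 4
h = (b - a)/n = 0.375000

Trapezoidal rule: (h/2)[f(x₀) + 2f(x₁) + 2f(x₂) + ... + f(xₙ)]

x_0 = 0.2500, f(x_0) = 1.062500, coefficient = 1
x_1 = 0.6250, f(x_1) = 1.390625, coefficient = 2
x_2 = 1.0000, f(x_2) = 2.000000, coefficient = 2
x_3 = 1.3750, f(x_3) = 2.890625, coefficient = 2
x_4 = 1.7500, f(x_4) = 4.062500, coefficient = 1

I ≈ (0.375000/2) × 17.687500 = 3.316406
Exact value: 3.281250
Error: 0.035156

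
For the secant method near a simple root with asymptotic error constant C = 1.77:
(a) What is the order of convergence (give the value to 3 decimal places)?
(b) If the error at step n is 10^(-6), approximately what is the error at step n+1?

(a) Secant method has superlinear convergence with order φ = (1+√5)/2 ≈ 1.618.
    This means |e_{n+1}| ≈ C|e_n|^1.618.

(b) With |e_n| = 10^(-6) and C = 1.77:
    |e_{n+1}| ≈ 1.77 × (10^(-6))^1.618 = 1.77 × 10^(-9.71)

(a) ≈ 1.618 (golden ratio); (b) |e_{n+1}| ≈ 3.466e-10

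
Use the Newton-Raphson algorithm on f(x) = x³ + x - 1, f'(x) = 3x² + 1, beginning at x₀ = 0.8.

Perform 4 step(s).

f(x) = x³ + x - 1
f'(x) = 3x² + 1
x₀ = 0.8

Newton-Raphson formula: x_{n+1} = x_n - f(x_n)/f'(x_n)

Iteration 1:
  f(0.800000) = 0.312000
  f'(0.800000) = 2.920000
  x_1 = 0.800000 - 0.312000/2.920000 = 0.693151
Iteration 2:
  f(0.693151) = 0.026180
  f'(0.693151) = 2.441374
  x_2 = 0.693151 - 0.026180/2.441374 = 0.682427
Iteration 3:
  f(0.682427) = 0.000238
  f'(0.682427) = 2.397120
  x_3 = 0.682427 - 0.000238/2.397120 = 0.682328
Iteration 4:
  f(0.682328) = 0.000000
  f'(0.682328) = 2.396714
  x_4 = 0.682328 - 0.000000/2.396714 = 0.682328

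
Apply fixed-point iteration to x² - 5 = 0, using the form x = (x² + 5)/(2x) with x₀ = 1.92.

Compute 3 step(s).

Equation: x² - 5 = 0
Fixed-point form: x = (x² + 5)/(2x)
x₀ = 1.92

x_1 = g(1.920000) = 2.262083
x_2 = g(2.262083) = 2.236218
x_3 = g(2.236218) = 2.236068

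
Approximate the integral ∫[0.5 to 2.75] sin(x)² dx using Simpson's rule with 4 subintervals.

f(x) = sin(x)²
a = 0.5, b = 2.75, n = 4
h = (b - a)/n = 0.562500

Simpson's rule: (h/3)[f(x₀) + 4f(x₁) + 2f(x₂) + ... + f(xₙ)]

x_0 = 0.5000, f(x_0) = 0.229849, coefficient = 1
x_1 = 1.0625, f(x_1) = 0.763133, coefficient = 4
x_2 = 1.6250, f(x_2) = 0.997065, coefficient = 2
x_3 = 2.1875, f(x_3) = 0.665512, coefficient = 4
x_4 = 2.7500, f(x_4) = 0.145665, coefficient = 1

I ≈ (0.562500/3) × 8.084225 = 1.515792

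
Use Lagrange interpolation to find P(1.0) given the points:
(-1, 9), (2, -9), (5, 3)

Lagrange interpolation formula:
P(x) = Σ yᵢ × Lᵢ(x)
where Lᵢ(x) = Π_{j≠i} (x - xⱼ)/(xᵢ - xⱼ)

L_0(1.0) = (1.0 - 2)/(-1 - 2) × (1.0 - 5)/(-1 - 5) = 0.222222
L_1(1.0) = (1.0 - (-1))/(2 - (-1)) × (1.0 - 5)/(2 - 5) = 0.888889
L_2(1.0) = (1.0 - (-1))/(5 - (-1)) × (1.0 - 2)/(5 - 2) = -0.111111

P(1.0) = 9×L_0(1.0) + (-9)×L_1(1.0) + 3×L_2(1.0)
P(1.0) = -6.333333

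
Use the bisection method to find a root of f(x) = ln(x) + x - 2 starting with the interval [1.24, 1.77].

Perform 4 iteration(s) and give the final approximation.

f(x) = ln(x) + x - 2
Initial interval: [1.24, 1.77]

Iteration 1:
  c_1 = (1.240000 + 1.770000)/2 = 1.505000
  f(c_1) = f(1.505000) = -0.086207
  f(a) × f(c) ≥ 0, new interval: [1.505000, 1.770000]
Iteration 2:
  c_2 = (1.505000 + 1.770000)/2 = 1.637500
  f(c_2) = f(1.637500) = 0.130671
  f(a) × f(c) < 0, new interval: [1.505000, 1.637500]
Iteration 3:
  c_3 = (1.505000 + 1.637500)/2 = 1.571250
  f(c_3) = f(1.571250) = 0.023121
  f(a) × f(c) < 0, new interval: [1.505000, 1.571250]
Iteration 4:
  c_4 = (1.505000 + 1.571250)/2 = 1.538125
  f(c_4) = f(1.538125) = -0.031311
  f(a) × f(c) ≥ 0, new interval: [1.538125, 1.571250]

After 4 iteration(s), the approximation is c_4 = 1.538125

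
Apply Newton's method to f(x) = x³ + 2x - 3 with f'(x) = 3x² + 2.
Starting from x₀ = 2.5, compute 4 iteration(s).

f(x) = x³ + 2x - 3
f'(x) = 3x² + 2
x₀ = 2.5

Newton-Raphson formula: x_{n+1} = x_n - f(x_n)/f'(x_n)

Iteration 1:
  f(2.500000) = 17.625000
  f'(2.500000) = 20.750000
  x_1 = 2.500000 - 17.625000/20.750000 = 1.650602
Iteration 2:
  f(1.650602) = 4.798252
  f'(1.650602) = 10.173465
  x_2 = 1.650602 - 4.798252/10.173465 = 1.178959
Iteration 3:
  f(1.178959) = 0.996603
  f'(1.178959) = 6.169830
  x_3 = 1.178959 - 0.996603/6.169830 = 1.017430
Iteration 4:
  f(1.017430) = 0.088068
  f'(1.017430) = 5.105493
  x_4 = 1.017430 - 0.088068/5.105493 = 1.000181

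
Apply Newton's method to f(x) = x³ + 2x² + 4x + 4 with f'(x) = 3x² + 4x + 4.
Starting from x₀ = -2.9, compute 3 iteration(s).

f(x) = x³ + 2x² + 4x + 4
f'(x) = 3x² + 4x + 4
x₀ = -2.9

Newton-Raphson formula: x_{n+1} = x_n - f(x_n)/f'(x_n)

Iteration 1:
  f(-2.900000) = -15.169000
  f'(-2.900000) = 17.630000
  x_1 = -2.900000 - (-15.169000)/17.630000 = -2.039592
Iteration 2:
  f(-2.039592) = -4.323065
  f'(-2.039592) = 8.321435
  x_2 = -2.039592 - (-4.323065)/8.321435 = -1.520082
Iteration 3:
  f(-1.520082) = -0.971406
  f'(-1.520082) = 4.851620
  x_3 = -1.520082 - (-0.971406)/4.851620 = -1.319859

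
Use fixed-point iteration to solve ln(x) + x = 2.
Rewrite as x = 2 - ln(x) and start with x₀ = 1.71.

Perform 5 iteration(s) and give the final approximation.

Equation: ln(x) + x = 2
Fixed-point form: x = 2 - ln(x)
x₀ = 1.71

x_1 = g(1.710000) = 1.463507
x_2 = g(1.463507) = 1.619165
x_3 = g(1.619165) = 1.518090
x_4 = g(1.518090) = 1.582547
x_5 = g(1.582547) = 1.540964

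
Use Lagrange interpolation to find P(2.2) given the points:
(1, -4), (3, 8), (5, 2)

Lagrange interpolation formula:
P(x) = Σ yᵢ × Lᵢ(x)
where Lᵢ(x) = Π_{j≠i} (x - xⱼ)/(xᵢ - xⱼ)

L_0(2.2) = (2.2 - 3)/(1 - 3) × (2.2 - 5)/(1 - 5) = 0.280000
L_1(2.2) = (2.2 - 1)/(3 - 1) × (2.2 - 5)/(3 - 5) = 0.840000
L_2(2.2) = (2.2 - 1)/(5 - 1) × (2.2 - 3)/(5 - 3) = -0.120000

P(2.2) = (-4)×L_0(2.2) + 8×L_1(2.2) + 2×L_2(2.2)
P(2.2) = 5.360000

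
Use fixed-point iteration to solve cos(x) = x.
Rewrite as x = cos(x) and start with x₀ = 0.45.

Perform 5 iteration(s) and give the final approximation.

Equation: cos(x) = x
Fixed-point form: x = cos(x)
x₀ = 0.45

x_1 = g(0.450000) = 0.900447
x_2 = g(0.900447) = 0.621260
x_3 = g(0.621260) = 0.813146
x_4 = g(0.813146) = 0.687216
x_5 = g(0.687216) = 0.773015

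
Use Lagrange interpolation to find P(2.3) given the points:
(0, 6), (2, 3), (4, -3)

Lagrange interpolation formula:
P(x) = Σ yᵢ × Lᵢ(x)
where Lᵢ(x) = Π_{j≠i} (x - xⱼ)/(xᵢ - xⱼ)

L_0(2.3) = (2.3 - 2)/(0 - 2) × (2.3 - 4)/(0 - 4) = -0.063750
L_1(2.3) = (2.3 - 0)/(2 - 0) × (2.3 - 4)/(2 - 4) = 0.977500
L_2(2.3) = (2.3 - 0)/(4 - 0) × (2.3 - 2)/(4 - 2) = 0.086250

P(2.3) = 6×L_0(2.3) + 3×L_1(2.3) + (-3)×L_2(2.3)
P(2.3) = 2.291250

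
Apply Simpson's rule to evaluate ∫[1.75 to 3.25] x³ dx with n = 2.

f(x) = x³
a = 1.75, b = 3.25, n = 2
h = (b - a)/n = 0.750000

Simpson's rule: (h/3)[f(x₀) + 4f(x₁) + 2f(x₂) + ... + f(xₙ)]

x_0 = 1.7500, f(x_0) = 5.359375, coefficient = 1
x_1 = 2.5000, f(x_1) = 15.625000, coefficient = 4
x_2 = 3.2500, f(x_2) = 34.328125, coefficient = 1

I ≈ (0.750000/3) × 102.187500 = 25.546875
Exact value: 25.546875
Error: 0.000000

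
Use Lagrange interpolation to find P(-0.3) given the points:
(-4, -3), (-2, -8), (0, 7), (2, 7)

Lagrange interpolation formula:
P(x) = Σ yᵢ × Lᵢ(x)
where Lᵢ(x) = Π_{j≠i} (x - xⱼ)/(xᵢ - xⱼ)

L_0(-0.3) = (-0.3 - (-2))/(-4 - (-2)) × (-0.3 - 0)/(-4 - 0) × (-0.3 - 2)/(-4 - 2) = -0.024437
L_1(-0.3) = (-0.3 - (-4))/(-2 - (-4)) × (-0.3 - 0)/(-2 - 0) × (-0.3 - 2)/(-2 - 2) = 0.159562
L_2(-0.3) = (-0.3 - (-4))/(0 - (-4)) × (-0.3 - (-2))/(0 - (-2)) × (-0.3 - 2)/(0 - 2) = 0.904187
L_3(-0.3) = (-0.3 - (-4))/(2 - (-4)) × (-0.3 - (-2))/(2 - (-2)) × (-0.3 - 0)/(2 - 0) = -0.039313

P(-0.3) = (-3)×L_0(-0.3) + (-8)×L_1(-0.3) + 7×L_2(-0.3) + 7×L_3(-0.3)
P(-0.3) = 4.850937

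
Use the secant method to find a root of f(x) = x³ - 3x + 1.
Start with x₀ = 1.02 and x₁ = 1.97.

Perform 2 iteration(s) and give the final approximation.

f(x) = x³ - 3x + 1
x₀ = 1.02, x₁ = 1.97

Secant formula: x_{n+1} = x_n - f(x_n)(x_n - x_{n-1})/(f(x_n) - f(x_{n-1}))

Iteration 1:
  f(1.020000) = -0.998792
  f(1.970000) = 2.735373
  x_2 = 1.970000 - 2.735373×(1.970000 - 1.020000)/(2.735373 - (-0.998792))
       = 1.274100
Iteration 2:
  f(1.970000) = 2.735373
  f(1.274100) = -0.754014
  x_3 = 1.274100 - (-0.754014)×(1.274100 - 1.970000)/(-0.754014 - 2.735373)
       = 1.424476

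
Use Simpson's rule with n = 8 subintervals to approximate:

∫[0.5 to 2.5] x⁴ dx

f(x) = x⁴
a = 0.5, b = 2.5, n = 8
h = (b - a)/n = 0.250000

Simpson's rule: (h/3)[f(x₀) + 4f(x₁) + 2f(x₂) + ... + f(xₙ)]

x_0 = 0.5000, f(x_0) = 0.062500, coefficient = 1
x_1 = 0.7500, f(x_1) = 0.316406, coefficient = 4
x_2 = 1.0000, f(x_2) = 1.000000, coefficient = 2
x_3 = 1.2500, f(x_3) = 2.441406, coefficient = 4
x_4 = 1.5000, f(x_4) = 5.062500, coefficient = 2
x_5 = 1.7500, f(x_5) = 9.378906, coefficient = 4
x_6 = 2.0000, f(x_6) = 16.000000, coefficient = 2
x_7 = 2.2500, f(x_7) = 25.628906, coefficient = 4
x_8 = 2.5000, f(x_8) = 39.062500, coefficient = 1

I ≈ (0.250000/3) × 234.312500 = 19.526042
Exact value: 19.525000
Error: 0.001042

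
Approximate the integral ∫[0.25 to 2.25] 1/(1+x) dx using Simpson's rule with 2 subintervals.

f(x) = 1/(1+x)
a = 0.25, b = 2.25, n = 2
h = (b - a)/n = 1.000000

Simpson's rule: (h/3)[f(x₀) + 4f(x₁) + 2f(x₂) + ... + f(xₙ)]

x_0 = 0.2500, f(x_0) = 0.800000, coefficient = 1
x_1 = 1.2500, f(x_1) = 0.444444, coefficient = 4
x_2 = 2.2500, f(x_2) = 0.307692, coefficient = 1

I ≈ (1.000000/3) × 2.885470 = 0.961823
Exact value: 0.955511
Error: 0.006312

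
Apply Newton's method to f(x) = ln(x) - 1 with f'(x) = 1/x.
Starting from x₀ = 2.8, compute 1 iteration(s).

f(x) = ln(x) - 1
f'(x) = 1/x
x₀ = 2.8

Newton-Raphson formula: x_{n+1} = x_n - f(x_n)/f'(x_n)

Iteration 1:
  f(2.800000) = 0.029619
  f'(2.800000) = 0.357143
  x_1 = 2.800000 - 0.029619/0.357143 = 2.717066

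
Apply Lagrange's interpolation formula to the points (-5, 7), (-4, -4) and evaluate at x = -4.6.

Lagrange interpolation formula:
P(x) = Σ yᵢ × Lᵢ(x)
where Lᵢ(x) = Π_{j≠i} (x - xⱼ)/(xᵢ - xⱼ)

L_0(-4.6) = (-4.6 - (-4))/(-5 - (-4)) = 0.600000
L_1(-4.6) = (-4.6 - (-5))/(-4 - (-5)) = 0.400000

P(-4.6) = 7×L_0(-4.6) + (-4)×L_1(-4.6)
P(-4.6) = 2.600000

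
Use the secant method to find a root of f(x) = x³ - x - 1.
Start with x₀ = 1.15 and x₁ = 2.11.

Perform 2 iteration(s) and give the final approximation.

f(x) = x³ - x - 1
x₀ = 1.15, x₁ = 2.11

Secant formula: x_{n+1} = x_n - f(x_n)(x_n - x_{n-1})/(f(x_n) - f(x_{n-1}))

Iteration 1:
  f(1.150000) = -0.629125
  f(2.110000) = 6.283931
  x_2 = 2.110000 - 6.283931×(2.110000 - 1.150000)/(6.283931 - (-0.629125))
       = 1.237365
Iteration 2:
  f(2.110000) = 6.283931
  f(1.237365) = -0.342869
  x_3 = 1.237365 - (-0.342869)×(1.237365 - 2.110000)/(-0.342869 - 6.283931)
       = 1.282515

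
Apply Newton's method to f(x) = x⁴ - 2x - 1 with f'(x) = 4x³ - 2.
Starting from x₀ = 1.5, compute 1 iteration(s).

f(x) = x⁴ - 2x - 1
f'(x) = 4x³ - 2
x₀ = 1.5

Newton-Raphson formula: x_{n+1} = x_n - f(x_n)/f'(x_n)

Iteration 1:
  f(1.500000) = 1.062500
  f'(1.500000) = 11.500000
  x_1 = 1.500000 - 1.062500/11.500000 = 1.407609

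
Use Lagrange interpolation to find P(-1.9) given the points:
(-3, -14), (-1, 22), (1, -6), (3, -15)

Lagrange interpolation formula:
P(x) = Σ yᵢ × Lᵢ(x)
where Lᵢ(x) = Π_{j≠i} (x - xⱼ)/(xᵢ - xⱼ)

L_0(-1.9) = (-1.9 - (-1))/(-3 - (-1)) × (-1.9 - 1)/(-3 - 1) × (-1.9 - 3)/(-3 - 3) = 0.266437
L_1(-1.9) = (-1.9 - (-3))/(-1 - (-3)) × (-1.9 - 1)/(-1 - 1) × (-1.9 - 3)/(-1 - 3) = 0.976938
L_2(-1.9) = (-1.9 - (-3))/(1 - (-3)) × (-1.9 - (-1))/(1 - (-1)) × (-1.9 - 3)/(1 - 3) = -0.303187
L_3(-1.9) = (-1.9 - (-3))/(3 - (-3)) × (-1.9 - (-1))/(3 - (-1)) × (-1.9 - 1)/(3 - 1) = 0.059812

P(-1.9) = (-14)×L_0(-1.9) + 22×L_1(-1.9) + (-6)×L_2(-1.9) + (-15)×L_3(-1.9)
P(-1.9) = 18.684437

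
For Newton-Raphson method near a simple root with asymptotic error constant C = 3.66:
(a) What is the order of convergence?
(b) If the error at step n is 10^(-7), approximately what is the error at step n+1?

(a) Newton-Raphson has quadratic (order 2) convergence near simple roots.
    This means |e_{n+1}| ≈ C|e_n|².

(b) With |e_n| = 10^(-7) and C = 3.66:
    |e_{n+1}| ≈ 3.66 × (10^(-7))² = 3.66 × 10^(-14)

(a) 2 (quadratic); (b) |e_{n+1}| ≈ 3.660e-14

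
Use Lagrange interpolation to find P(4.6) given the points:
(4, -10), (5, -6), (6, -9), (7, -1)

Lagrange interpolation formula:
P(x) = Σ yᵢ × Lᵢ(x)
where Lᵢ(x) = Π_{j≠i} (x - xⱼ)/(xᵢ - xⱼ)

L_0(4.6) = (4.6 - 5)/(4 - 5) × (4.6 - 6)/(4 - 6) × (4.6 - 7)/(4 - 7) = 0.224000
L_1(4.6) = (4.6 - 4)/(5 - 4) × (4.6 - 6)/(5 - 6) × (4.6 - 7)/(5 - 7) = 1.008000
L_2(4.6) = (4.6 - 4)/(6 - 4) × (4.6 - 5)/(6 - 5) × (4.6 - 7)/(6 - 7) = -0.288000
L_3(4.6) = (4.6 - 4)/(7 - 4) × (4.6 - 5)/(7 - 5) × (4.6 - 6)/(7 - 6) = 0.056000

P(4.6) = (-10)×L_0(4.6) + (-6)×L_1(4.6) + (-9)×L_2(4.6) + (-1)×L_3(4.6)
P(4.6) = -5.752000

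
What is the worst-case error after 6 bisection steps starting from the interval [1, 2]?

Bisection error bound: |error| ≤ (b-a)/2^n
|error| ≤ (2 - 1)/2^6 = 1/2^6
|error| ≤ 0.0156250000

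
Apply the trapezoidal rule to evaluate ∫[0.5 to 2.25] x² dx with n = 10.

f(x) = x²
a = 0.5, b = 2.25, n = 10
h = (b - a)/n = 0.175000

Trapezoidal rule: (h/2)[f(x₀) + 2f(x₁) + 2f(x₂) + ... + f(xₙ)]

x_0 = 0.5000, f(x_0) = 0.250000, coefficient = 1
x_1 = 0.6750, f(x_1) = 0.455625, coefficient = 2
x_2 = 0.8500, f(x_2) = 0.722500, coefficient = 2
x_3 = 1.0250, f(x_3) = 1.050625, coefficient = 2
x_4 = 1.2000, f(x_4) = 1.440000, coefficient = 2
x_5 = 1.3750, f(x_5) = 1.890625, coefficient = 2
x_6 = 1.5500, f(x_6) = 2.402500, coefficient = 2
x_7 = 1.7250, f(x_7) = 2.975625, coefficient = 2
x_8 = 1.9000, f(x_8) = 3.610000, coefficient = 2
x_9 = 2.0750, f(x_9) = 4.305625, coefficient = 2
x_10 = 2.2500, f(x_10) = 5.062500, coefficient = 1

I ≈ (0.175000/2) × 43.018750 = 3.764141
Exact value: 3.755208
Error: 0.008932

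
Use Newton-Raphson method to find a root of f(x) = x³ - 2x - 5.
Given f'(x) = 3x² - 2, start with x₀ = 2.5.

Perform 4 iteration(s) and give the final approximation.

f(x) = x³ - 2x - 5
f'(x) = 3x² - 2
x₀ = 2.5

Newton-Raphson formula: x_{n+1} = x_n - f(x_n)/f'(x_n)

Iteration 1:
  f(2.500000) = 5.625000
  f'(2.500000) = 16.750000
  x_1 = 2.500000 - 5.625000/16.750000 = 2.164179
Iteration 2:
  f(2.164179) = 0.807945
  f'(2.164179) = 12.051014
  x_2 = 2.164179 - 0.807945/12.051014 = 2.097135
Iteration 3:
  f(2.097135) = 0.028882
  f'(2.097135) = 11.193930
  x_3 = 2.097135 - 0.028882/11.193930 = 2.094555
Iteration 4:
  f(2.094555) = 0.000042
  f'(2.094555) = 11.161485
  x_4 = 2.094555 - 0.000042/11.161485 = 2.094551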